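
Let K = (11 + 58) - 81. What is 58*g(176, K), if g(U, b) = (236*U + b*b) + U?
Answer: 2427648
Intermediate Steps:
K = -12 (K = 69 - 81 = -12)
g(U, b) = b² + 237*U (g(U, b) = (236*U + b²) + U = (b² + 236*U) + U = b² + 237*U)
58*g(176, K) = 58*((-12)² + 237*176) = 58*(144 + 41712) = 58*41856 = 2427648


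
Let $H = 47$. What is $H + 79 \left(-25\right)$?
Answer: $-1928$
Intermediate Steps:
$H + 79 \left(-25\right) = 47 + 79 \left(-25\right) = 47 - 1975 = -1928$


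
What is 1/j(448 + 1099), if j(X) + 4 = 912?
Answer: 1/908 ≈ 0.0011013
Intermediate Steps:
j(X) = 908 (j(X) = -4 + 912 = 908)
1/j(448 + 1099) = 1/908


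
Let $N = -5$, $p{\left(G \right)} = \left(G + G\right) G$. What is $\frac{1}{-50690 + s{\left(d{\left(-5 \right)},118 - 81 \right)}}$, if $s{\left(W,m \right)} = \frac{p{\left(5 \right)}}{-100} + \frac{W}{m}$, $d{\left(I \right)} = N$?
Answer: $- \frac{74}{3751107} \approx -1.9728 \cdot 10^{-5}$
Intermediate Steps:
$p{\left(G \right)} = 2 G^{2}$ ($p{\left(G \right)} = 2 G G = 2 G^{2}$)
$d{\left(I \right)} = -5$
$s{\left(W,m \right)} = - \frac{1}{2} + \frac{W}{m}$ ($s{\left(W,m \right)} = \frac{2 \cdot 5^{2}}{-100} + \frac{W}{m} = 2 \cdot 25 \left(- \frac{1}{100}\right) + \frac{W}{m} = 50 \left(- \frac{1}{100}\right) + \frac{W}{m} = - \frac{1}{2} + \frac{W}{m}$)
$\frac{1}{-50690 + s{\left(d{\left(-5 \right)},118 - 81 \right)}} = \frac{1}{-50690 + \frac{-5 - \frac{118 - 81}{2}}{118 - 81}} = \frac{1}{-50690 + \frac{-5 - \frac{37}{2}}{37}} = \frac{1}{-50690 + \frac{1}{37} \left(- \frac{47}{2}\right)} = \frac{1}{-50690 - \frac{47}{74}} = \frac{1}{- \frac{3751107}{74}} = - \frac{74}{3751107}$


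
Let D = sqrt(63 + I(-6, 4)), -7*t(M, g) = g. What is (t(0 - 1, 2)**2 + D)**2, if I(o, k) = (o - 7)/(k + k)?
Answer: 1179019/19208 + 2*sqrt(982)/49 ≈ 62.661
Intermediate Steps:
t(M, g) = -g/7
I(o, k) = (-7 + o)/(2*k) (I(o, k) = (-7 + o)/((2*k)) = (-7 + o)*(1/(2*k)) = (-7 + o)/(2*k))
D = sqrt(982)/4 (D = sqrt(63 + (1/2)*(-7 - 6)/4) = sqrt(63 + (1/2)*(1/4)*(-13)) = sqrt(63 - 13/8) = sqrt(491/8) = sqrt(982)/4 ≈ 7.8342)
(t(0 - 1, 2)**2 + D)**2 = ((-1/7*2)**2 + sqrt(982)/4)**2 = ((-2/7)**2 + sqrt(982)/4)**2 = (4/49 + sqrt(982)/4)**2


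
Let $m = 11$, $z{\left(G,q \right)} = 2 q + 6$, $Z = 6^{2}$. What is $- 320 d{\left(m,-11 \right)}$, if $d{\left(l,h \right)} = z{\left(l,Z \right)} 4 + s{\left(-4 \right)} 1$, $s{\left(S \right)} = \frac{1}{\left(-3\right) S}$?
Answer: $- \frac{299600}{3} \approx -99867.0$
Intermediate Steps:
$Z = 36$
$z{\left(G,q \right)} = 6 + 2 q$
$s{\left(S \right)} = - \frac{1}{3 S}$
$d{\left(l,h \right)} = \frac{3745}{12}$ ($d{\left(l,h \right)} = \left(6 + 2 \cdot 36\right) 4 + - \frac{1}{3 \left(-4\right)} 1 = \left(6 + 72\right) 4 + \left(- \frac{1}{3}\right) \left(- \frac{1}{4}\right) 1 = 78 \cdot 4 + \frac{1}{12} \cdot 1 = 312 + \frac{1}{12} = \frac{3745}{12}$)
$- 320 d{\left(m,-11 \right)} = \left(-320\right) \frac{3745}{12} = - \frac{299600}{3}$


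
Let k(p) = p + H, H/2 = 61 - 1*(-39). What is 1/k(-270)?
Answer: -1/70 ≈ -0.014286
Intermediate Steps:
H = 200 (H = 2*(61 - 1*(-39)) = 2*(61 + 39) = 2*100 = 200)
k(p) = 200 + p (k(p) = p + 200 = 200 + p)
1/k(-270) = 1/(200 - 270) = 1/(-70) = -1/70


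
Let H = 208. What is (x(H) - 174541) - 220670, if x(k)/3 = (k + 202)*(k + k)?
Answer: 116469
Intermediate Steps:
x(k) = 6*k*(202 + k) (x(k) = 3*((k + 202)*(k + k)) = 3*((202 + k)*(2*k)) = 3*(2*k*(202 + k)) = 6*k*(202 + k))
(x(H) - 174541) - 220670 = (6*208*(202 + 208) - 174541) - 220670 = (6*208*410 - 174541) - 220670 = (511680 - 174541) - 220670 = 337139 - 220670 = 116469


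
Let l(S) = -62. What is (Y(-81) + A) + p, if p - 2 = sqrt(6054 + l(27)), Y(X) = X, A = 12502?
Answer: 12423 + 2*sqrt(1498) ≈ 12500.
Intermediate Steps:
p = 2 + 2*sqrt(1498) (p = 2 + sqrt(6054 - 62) = 2 + sqrt(5992) = 2 + 2*sqrt(1498) ≈ 79.408)
(Y(-81) + A) + p = (-81 + 12502) + (2 + 2*sqrt(1498)) = 12421 + (2 + 2*sqrt(1498)) = 12423 + 2*sqrt(1498)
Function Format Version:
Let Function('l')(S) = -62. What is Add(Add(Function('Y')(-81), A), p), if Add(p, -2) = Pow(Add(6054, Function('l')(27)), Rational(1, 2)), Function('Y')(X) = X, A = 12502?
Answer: Add(12423, Mul(2, Pow(1498, Rational(1, 2)))) ≈ 12500.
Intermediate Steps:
p = Add(2, Mul(2, Pow(1498, Rational(1, 2)))) (p = Add(2, Pow(Add(6054, -62), Rational(1, 2))) = Add(2, Pow(5992, Rational(1, 2))) = Add(2, Mul(2, Pow(1498, Rational(1, 2)))) ≈ 79.408)
Add(Add(Function('Y')(-81), A), p) = Add(Add(-81, 12502), Add(2, Mul(2, Pow(1498, Rational(1, 2))))) = Add(12421, Add(2, Mul(2, Pow(1498, Rational(1, 2))))) = Add(12423, Mul(2, Pow(1498, Rational(1, 2))))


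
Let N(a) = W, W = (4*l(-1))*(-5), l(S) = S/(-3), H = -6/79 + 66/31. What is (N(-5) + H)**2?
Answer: 1148938816/53978409 ≈ 21.285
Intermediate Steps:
H = 5028/2449 (H = -6*1/79 + 66*(1/31) = -6/79 + 66/31 = 5028/2449 ≈ 2.0531)
l(S) = -S/3 (l(S) = S*(-1/3) = -S/3)
W = -20/3 (W = (4*(-1/3*(-1)))*(-5) = (4*(1/3))*(-5) = (4/3)*(-5) = -20/3 ≈ -6.6667)
N(a) = -20/3
(N(-5) + H)**2 = (-20/3 + 5028/2449)**2 = (-33896/7347)**2 = 1148938816/53978409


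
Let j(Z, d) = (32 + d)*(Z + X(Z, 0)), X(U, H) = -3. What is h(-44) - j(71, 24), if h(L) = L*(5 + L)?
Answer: -2092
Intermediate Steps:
j(Z, d) = (-3 + Z)*(32 + d) (j(Z, d) = (32 + d)*(Z - 3) = (32 + d)*(-3 + Z) = (-3 + Z)*(32 + d))
h(-44) - j(71, 24) = -44*(5 - 44) - (-96 - 3*24 + 32*71 + 71*24) = -44*(-39) - (-96 - 72 + 2272 + 1704) = 1716 - 1*3808 = 1716 - 3808 = -2092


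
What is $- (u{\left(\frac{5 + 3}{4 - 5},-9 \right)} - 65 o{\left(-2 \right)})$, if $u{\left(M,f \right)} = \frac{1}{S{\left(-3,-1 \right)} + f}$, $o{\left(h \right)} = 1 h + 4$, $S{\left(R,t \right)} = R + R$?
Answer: $\frac{1951}{15} \approx 130.07$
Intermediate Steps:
$S{\left(R,t \right)} = 2 R$
$o{\left(h \right)} = 4 + h$ ($o{\left(h \right)} = h + 4 = 4 + h$)
$u{\left(M,f \right)} = \frac{1}{-6 + f}$ ($u{\left(M,f \right)} = \frac{1}{2 \left(-3\right) + f} = \frac{1}{-6 + f}$)
$- (u{\left(\frac{5 + 3}{4 - 5},-9 \right)} - 65 o{\left(-2 \right)}) = - (\frac{1}{-6 - 9} - 65 \left(4 - 2\right)) = - (\frac{1}{-15} - 130) = - (- \frac{1}{15} - 130) = \left(-1\right) \left(- \frac{1951}{15}\right) = \frac{1951}{15}$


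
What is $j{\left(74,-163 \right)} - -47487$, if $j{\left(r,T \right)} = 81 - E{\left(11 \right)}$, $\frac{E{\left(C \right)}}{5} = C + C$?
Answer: $47458$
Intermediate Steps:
$E{\left(C \right)} = 10 C$ ($E{\left(C \right)} = 5 \left(C + C\right) = 5 \cdot 2 C = 10 C$)
$j{\left(r,T \right)} = -29$ ($j{\left(r,T \right)} = 81 - 10 \cdot 11 = 81 - 110 = -29$)
$j{\left(74,-163 \right)} - -47487 = -29 - -47487 = -29 + 47487 = 47458$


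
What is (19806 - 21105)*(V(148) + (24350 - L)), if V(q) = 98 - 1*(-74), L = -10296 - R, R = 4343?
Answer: -50870139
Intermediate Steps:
L = -14639 (L = -10296 - 1*4343 = -10296 - 4343 = -14639)
V(q) = 172 (V(q) = 98 + 74 = 172)
(19806 - 21105)*(V(148) + (24350 - L)) = (19806 - 21105)*(172 + (24350 - 1*(-14639))) = -1299*(172 + (24350 + 14639)) = -1299*(172 + 38989) = -1299*39161 = -50870139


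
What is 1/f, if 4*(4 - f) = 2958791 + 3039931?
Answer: -2/2999353 ≈ -6.6681e-7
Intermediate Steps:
f = -2999353/2 (f = 4 - (2958791 + 3039931)/4 = 4 - ¼*5998722 = 4 - 2999361/2 = -2999353/2 ≈ -1.4997e+6)
1/f = 1/(-2999353/2) = -2/2999353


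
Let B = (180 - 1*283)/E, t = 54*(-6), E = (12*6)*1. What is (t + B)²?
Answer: 549011761/5184 ≈ 1.0591e+5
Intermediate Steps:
E = 72 (E = 72*1 = 72)
t = -324
B = -103/72 (B = (180 - 1*283)/72 = (180 - 283)*(1/72) = -103*1/72 = -103/72 ≈ -1.4306)
(t + B)² = (-324 - 103/72)² = (-23431/72)² = 549011761/5184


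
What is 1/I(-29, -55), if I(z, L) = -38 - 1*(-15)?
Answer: -1/23 ≈ -0.043478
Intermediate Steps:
I(z, L) = -23 (I(z, L) = -38 + 15 = -23)
1/I(-29, -55) = 1/(-23) = -1/23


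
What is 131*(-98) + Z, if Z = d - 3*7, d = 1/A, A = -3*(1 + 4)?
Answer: -192886/15 ≈ -12859.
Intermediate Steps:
A = -15 (A = -3*5 = -15)
d = -1/15 (d = 1/(-15) = -1/15 ≈ -0.066667)
Z = -316/15 (Z = -1/15 - 3*7 = -1/15 - 21 = -316/15 ≈ -21.067)
131*(-98) + Z = 131*(-98) - 316/15 = -12838 - 316/15 = -192886/15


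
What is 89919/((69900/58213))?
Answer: 1744818249/23300 ≈ 74885.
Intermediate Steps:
89919/((69900/58213)) = 89919/((69900*(1/58213))) = 89919/(69900/58213) = 89919*(58213/69900) = 1744818249/23300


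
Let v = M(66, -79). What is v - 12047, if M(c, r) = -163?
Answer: -12210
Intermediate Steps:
v = -163
v - 12047 = -163 - 12047 = -12210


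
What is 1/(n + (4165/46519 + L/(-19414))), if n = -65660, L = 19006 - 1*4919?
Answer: -903119866/59299424855403 ≈ -1.5230e-5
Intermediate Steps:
L = 14087 (L = 19006 - 4919 = 14087)
1/(n + (4165/46519 + L/(-19414))) = 1/(-65660 + (4165/46519 + 14087/(-19414))) = 1/(-65660 + (4165*(1/46519) + 14087*(-1/19414))) = 1/(-65660 + (4165/46519 - 14087/19414)) = 1/(-65660 - 574453843/903119866) = 1/(-59299424855403/903119866) = -903119866/59299424855403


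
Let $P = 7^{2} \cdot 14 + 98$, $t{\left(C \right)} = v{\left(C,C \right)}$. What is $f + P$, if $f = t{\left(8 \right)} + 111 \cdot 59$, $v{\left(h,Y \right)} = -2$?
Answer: $7331$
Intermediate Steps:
$t{\left(C \right)} = -2$
$f = 6547$ ($f = -2 + 111 \cdot 59 = -2 + 6549 = 6547$)
$P = 784$ ($P = 49 \cdot 14 + 98 = 686 + 98 = 784$)
$f + P = 6547 + 784 = 7331$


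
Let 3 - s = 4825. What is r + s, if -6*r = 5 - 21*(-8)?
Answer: -29105/6 ≈ -4850.8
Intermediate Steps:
s = -4822 (s = 3 - 1*4825 = 3 - 4825 = -4822)
r = -173/6 (r = -(5 - 21*(-8))/6 = -(5 + 168)/6 = -⅙*173 = -173/6 ≈ -28.833)
r + s = -173/6 - 4822 = -29105/6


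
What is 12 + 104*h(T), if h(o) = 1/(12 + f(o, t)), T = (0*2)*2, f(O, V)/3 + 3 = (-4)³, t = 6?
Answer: 2164/189 ≈ 11.450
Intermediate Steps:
f(O, V) = -201 (f(O, V) = -9 + 3*(-4)³ = -9 + 3*(-64) = -9 - 192 = -201)
T = 0 (T = 0*2 = 0)
h(o) = -1/189 (h(o) = 1/(12 - 201) = 1/(-189) = -1/189)
12 + 104*h(T) = 12 + 104*(-1/189) = 12 - 104/189 = 2164/189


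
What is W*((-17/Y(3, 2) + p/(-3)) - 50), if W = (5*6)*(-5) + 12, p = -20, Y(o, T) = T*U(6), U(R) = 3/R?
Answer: 8326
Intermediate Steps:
Y(o, T) = T/2 (Y(o, T) = T*(3/6) = T*(3*(1/6)) = T*(1/2) = T/2)
W = -138 (W = 30*(-5) + 12 = -150 + 12 = -138)
W*((-17/Y(3, 2) + p/(-3)) - 50) = -138*((-17/1 - 20/(-3)) - 50) = -138*((-17/1 - 20*(-1/3)) - 50) = -138*((-17*1 + 20/3) - 50) = -138*((-17 + 20/3) - 50) = -138*(-31/3 - 50) = -138*(-181/3) = 8326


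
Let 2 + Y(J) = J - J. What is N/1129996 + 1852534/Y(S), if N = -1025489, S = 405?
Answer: -1046679030421/1129996 ≈ -9.2627e+5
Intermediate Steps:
Y(J) = -2 (Y(J) = -2 + (J - J) = -2 + 0 = -2)
N/1129996 + 1852534/Y(S) = -1025489/1129996 + 1852534/(-2) = -1025489*1/1129996 + 1852534*(-1/2) = -1025489/1129996 - 926267 = -1046679030421/1129996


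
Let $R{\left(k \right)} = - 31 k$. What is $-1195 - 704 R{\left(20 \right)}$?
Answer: $435285$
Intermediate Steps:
$-1195 - 704 R{\left(20 \right)} = -1195 - 704 \left(\left(-31\right) 20\right) = -1195 - -436480 = -1195 + 436480 = 435285$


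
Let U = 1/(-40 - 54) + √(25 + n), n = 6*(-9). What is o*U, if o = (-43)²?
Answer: -1849/94 + 1849*I*√29 ≈ -19.67 + 9957.2*I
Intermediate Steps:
n = -54
o = 1849
U = -1/94 + I*√29 (U = 1/(-40 - 54) + √(25 - 54) = 1/(-94) + √(-29) = -1/94 + I*√29 ≈ -0.010638 + 5.3852*I)
o*U = 1849*(-1/94 + I*√29) = -1849/94 + 1849*I*√29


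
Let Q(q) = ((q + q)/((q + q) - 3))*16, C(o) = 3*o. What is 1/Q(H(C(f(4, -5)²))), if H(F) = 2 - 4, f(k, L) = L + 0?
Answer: 7/64 ≈ 0.10938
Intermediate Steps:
f(k, L) = L
H(F) = -2
Q(q) = 32*q/(-3 + 2*q) (Q(q) = ((2*q)/(2*q - 3))*16 = ((2*q)/(-3 + 2*q))*16 = (2*q/(-3 + 2*q))*16 = 32*q/(-3 + 2*q))
1/Q(H(C(f(4, -5)²))) = 1/(32*(-2)/(-3 + 2*(-2))) = 1/(32*(-2)/(-3 - 4)) = 1/(32*(-2)/(-7)) = 1/(32*(-2)*(-⅐)) = 1/(64/7) = 7/64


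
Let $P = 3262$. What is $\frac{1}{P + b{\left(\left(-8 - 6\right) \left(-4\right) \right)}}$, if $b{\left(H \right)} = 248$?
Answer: $\frac{1}{3510} \approx 0.0002849$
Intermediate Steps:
$\frac{1}{P + b{\left(\left(-8 - 6\right) \left(-4\right) \right)}} = \frac{1}{3262 + 248} = \frac{1}{3510}$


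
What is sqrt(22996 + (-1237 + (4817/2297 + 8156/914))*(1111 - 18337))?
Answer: 8*sqrt(364011170525232667)/1049729 ≈ 4598.0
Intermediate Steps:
sqrt(22996 + (-1237 + (4817/2297 + 8156/914))*(1111 - 18337)) = sqrt(22996 + (-1237 + (4817*(1/2297) + 8156*(1/914)))*(-17226)) = sqrt(22996 + (-1237 + (4817/2297 + 4078/457))*(-17226)) = sqrt(22996 + (-1237 + 11568535/1049729)*(-17226)) = sqrt(22996 - 1286946238/1049729*(-17226)) = sqrt(22996 + 22168935895788/1049729) = sqrt(22193075463872/1049729) = 8*sqrt(364011170525232667)/1049729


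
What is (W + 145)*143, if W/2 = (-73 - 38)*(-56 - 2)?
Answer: 1862003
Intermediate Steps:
W = 12876 (W = 2*((-73 - 38)*(-56 - 2)) = 2*(-111*(-58)) = 2*6438 = 12876)
(W + 145)*143 = (12876 + 145)*143 = 13021*143 = 1862003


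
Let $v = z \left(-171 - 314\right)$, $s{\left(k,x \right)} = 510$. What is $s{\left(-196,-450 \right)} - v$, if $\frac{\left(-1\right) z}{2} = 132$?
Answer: $-127530$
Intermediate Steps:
$z = -264$ ($z = \left(-2\right) 132 = -264$)
$v = 128040$ ($v = - 264 \left(-171 - 314\right) = \left(-264\right) \left(-485\right) = 128040$)
$s{\left(-196,-450 \right)} - v = 510 - 128040 = -127530$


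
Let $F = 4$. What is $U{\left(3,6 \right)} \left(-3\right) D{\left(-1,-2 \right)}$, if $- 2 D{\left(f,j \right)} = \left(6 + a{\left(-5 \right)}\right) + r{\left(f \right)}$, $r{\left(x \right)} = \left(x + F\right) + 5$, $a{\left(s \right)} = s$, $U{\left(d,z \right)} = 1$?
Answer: $\frac{27}{2} \approx 13.5$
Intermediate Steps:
$r{\left(x \right)} = 9 + x$ ($r{\left(x \right)} = \left(x + 4\right) + 5 = \left(4 + x\right) + 5 = 9 + x$)
$D{\left(f,j \right)} = -5 - \frac{f}{2}$ ($D{\left(f,j \right)} = - \frac{\left(6 - 5\right) + \left(9 + f\right)}{2} = - \frac{1 + \left(9 + f\right)}{2} = - \frac{10 + f}{2} = -5 - \frac{f}{2}$)
$U{\left(3,6 \right)} \left(-3\right) D{\left(-1,-2 \right)} = 1 \left(-3\right) \left(-5 - - \frac{1}{2}\right) = - 3 \left(-5 + \frac{1}{2}\right) = \left(-3\right) \left(- \frac{9}{2}\right) = \frac{27}{2}$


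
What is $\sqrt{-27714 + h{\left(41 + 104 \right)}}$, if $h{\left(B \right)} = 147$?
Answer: $3 i \sqrt{3063} \approx 166.03 i$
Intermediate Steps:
$\sqrt{-27714 + h{\left(41 + 104 \right)}} = \sqrt{-27714 + 147} = \sqrt{-27567} = 3 i \sqrt{3063}$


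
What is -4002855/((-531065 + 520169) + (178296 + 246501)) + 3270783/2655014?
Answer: -3091285236829/366304316538 ≈ -8.4391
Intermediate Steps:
-4002855/((-531065 + 520169) + (178296 + 246501)) + 3270783/2655014 = -4002855/(-10896 + 424797) + 3270783*(1/2655014) = -4002855/413901 + 3270783/2655014 = -4002855*1/413901 + 3270783/2655014 = -1334285/137967 + 3270783/2655014 = -3091285236829/366304316538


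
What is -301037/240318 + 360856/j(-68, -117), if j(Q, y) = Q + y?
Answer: -86775884053/44458830 ≈ -1951.8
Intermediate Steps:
-301037/240318 + 360856/j(-68, -117) = -301037/240318 + 360856/(-68 - 117) = -301037*1/240318 + 360856/(-185) = -301037/240318 + 360856*(-1/185) = -301037/240318 - 360856/185 = -86775884053/44458830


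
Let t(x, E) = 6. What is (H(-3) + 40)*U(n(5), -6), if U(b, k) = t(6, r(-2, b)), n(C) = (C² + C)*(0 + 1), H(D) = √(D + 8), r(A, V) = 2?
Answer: 240 + 6*√5 ≈ 253.42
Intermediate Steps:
H(D) = √(8 + D)
n(C) = C + C² (n(C) = (C + C²)*1 = C + C²)
U(b, k) = 6
(H(-3) + 40)*U(n(5), -6) = (√(8 - 3) + 40)*6 = (√5 + 40)*6 = (40 + √5)*6 = 240 + 6*√5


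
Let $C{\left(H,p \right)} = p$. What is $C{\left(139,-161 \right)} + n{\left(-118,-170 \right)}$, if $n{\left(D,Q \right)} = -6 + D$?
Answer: $-285$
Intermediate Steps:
$C{\left(139,-161 \right)} + n{\left(-118,-170 \right)} = -161 - 124 = -285$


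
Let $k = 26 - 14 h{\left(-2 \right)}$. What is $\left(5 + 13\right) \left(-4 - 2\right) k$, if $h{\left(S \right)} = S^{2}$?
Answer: $3240$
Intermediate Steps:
$k = -30$ ($k = 26 - 14 \left(-2\right)^{2} = 26 - 56 = -30$)
$\left(5 + 13\right) \left(-4 - 2\right) k = \left(5 + 13\right) \left(-4 - 2\right) \left(-30\right) = 18 \left(-6\right) \left(-30\right) = \left(-108\right) \left(-30\right) = 3240$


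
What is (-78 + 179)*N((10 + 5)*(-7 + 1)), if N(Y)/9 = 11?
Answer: 9999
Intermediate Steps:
N(Y) = 99 (N(Y) = 9*11 = 99)
(-78 + 179)*N((10 + 5)*(-7 + 1)) = (-78 + 179)*99 = 101*99 = 9999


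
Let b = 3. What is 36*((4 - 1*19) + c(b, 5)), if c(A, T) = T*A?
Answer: 0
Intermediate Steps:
c(A, T) = A*T
36*((4 - 1*19) + c(b, 5)) = 36*((4 - 1*19) + 3*5) = 36*((4 - 19) + 15) = 36*(-15 + 15) = 36*0 = 0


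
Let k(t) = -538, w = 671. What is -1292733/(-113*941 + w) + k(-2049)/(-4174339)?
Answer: 234624461941/19176913366 ≈ 12.235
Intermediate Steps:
-1292733/(-113*941 + w) + k(-2049)/(-4174339) = -1292733/(-113*941 + 671) - 538/(-4174339) = -1292733/(-106333 + 671) - 538*(-1/4174339) = -1292733/(-105662) + 538/4174339 = -1292733*(-1/105662) + 538/4174339 = 1292733/105662 + 538/4174339 = 234624461941/19176913366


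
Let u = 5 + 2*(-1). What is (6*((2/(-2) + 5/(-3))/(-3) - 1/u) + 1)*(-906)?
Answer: -3926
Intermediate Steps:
u = 3 (u = 5 - 2 = 3)
(6*((2/(-2) + 5/(-3))/(-3) - 1/u) + 1)*(-906) = (6*((2/(-2) + 5/(-3))/(-3) - 1/3) + 1)*(-906) = (6*((2*(-½) + 5*(-⅓))*(-⅓) - 1*⅓) + 1)*(-906) = (6*((-1 - 5/3)*(-⅓) - ⅓) + 1)*(-906) = (6*(-8/3*(-⅓) - ⅓) + 1)*(-906) = (6*(8/9 - ⅓) + 1)*(-906) = (6*(5/9) + 1)*(-906) = (10/3 + 1)*(-906) = (13/3)*(-906) = -3926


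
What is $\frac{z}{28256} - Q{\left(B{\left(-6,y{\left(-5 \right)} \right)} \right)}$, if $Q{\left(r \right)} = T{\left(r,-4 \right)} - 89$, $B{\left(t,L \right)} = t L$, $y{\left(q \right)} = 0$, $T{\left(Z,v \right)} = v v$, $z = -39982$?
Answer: $\frac{1011353}{14128} \approx 71.585$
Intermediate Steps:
$T{\left(Z,v \right)} = v^{2}$
$B{\left(t,L \right)} = L t$
$Q{\left(r \right)} = -73$ ($Q{\left(r \right)} = \left(-4\right)^{2} - 89 = 16 - 89 = -73$)
$\frac{z}{28256} - Q{\left(B{\left(-6,y{\left(-5 \right)} \right)} \right)} = - \frac{39982}{28256} - -73 = \left(-39982\right) \frac{1}{28256} + 73 = - \frac{19991}{14128} + 73 = \frac{1011353}{14128}$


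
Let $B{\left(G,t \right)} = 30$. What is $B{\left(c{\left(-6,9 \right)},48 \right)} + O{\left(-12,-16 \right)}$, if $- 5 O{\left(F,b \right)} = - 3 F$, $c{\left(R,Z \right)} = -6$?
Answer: $\frac{114}{5} \approx 22.8$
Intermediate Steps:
$O{\left(F,b \right)} = \frac{3 F}{5}$ ($O{\left(F,b \right)} = - \frac{\left(-3\right) F}{5} = \frac{3 F}{5}$)
$B{\left(c{\left(-6,9 \right)},48 \right)} + O{\left(-12,-16 \right)} = 30 + \frac{3}{5} \left(-12\right) = 30 - \frac{36}{5} = \frac{114}{5}$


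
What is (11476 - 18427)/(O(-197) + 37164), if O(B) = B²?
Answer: -6951/75973 ≈ -0.091493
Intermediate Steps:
(11476 - 18427)/(O(-197) + 37164) = (11476 - 18427)/((-197)² + 37164) = -6951/(38809 + 37164) = -6951/75973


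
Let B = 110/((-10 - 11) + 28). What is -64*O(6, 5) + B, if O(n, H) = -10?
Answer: 4590/7 ≈ 655.71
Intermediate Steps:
B = 110/7 (B = 110/(-21 + 28) = 110/7 ≈ 15.714)
-64*O(6, 5) + B = -64*(-10) + 110/7 = 640 + 110/7 = 4590/7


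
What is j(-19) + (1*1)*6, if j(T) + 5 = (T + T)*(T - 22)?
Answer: 1559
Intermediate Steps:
j(T) = -5 + 2*T*(-22 + T) (j(T) = -5 + (T + T)*(T - 22) = -5 + (2*T)*(-22 + T) = -5 + 2*T*(-22 + T))
j(-19) + (1*1)*6 = (-5 - 44*(-19) + 2*(-19)²) + (1*1)*6 = (-5 + 836 + 2*361) + 1*6 = (-5 + 836 + 722) + 6 = 1553 + 6 = 1559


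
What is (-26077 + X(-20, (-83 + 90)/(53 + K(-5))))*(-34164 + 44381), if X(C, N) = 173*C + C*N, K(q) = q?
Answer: -3621711943/12 ≈ -3.0181e+8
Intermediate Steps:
(-26077 + X(-20, (-83 + 90)/(53 + K(-5))))*(-34164 + 44381) = (-26077 - 20*(173 + (-83 + 90)/(53 - 5)))*(-34164 + 44381) = (-26077 - 20*(173 + 7/48))*10217 = (-26077 - 20*8311/48)*10217 = (-26077 - 41555/12)*10217 = -354479/12*10217 = -3621711943/12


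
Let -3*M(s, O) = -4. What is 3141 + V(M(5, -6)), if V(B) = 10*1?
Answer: 3151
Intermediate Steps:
M(s, O) = 4/3 (M(s, O) = -⅓*(-4) = 4/3)
V(B) = 10
3141 + V(M(5, -6)) = 3141 + 10 = 3151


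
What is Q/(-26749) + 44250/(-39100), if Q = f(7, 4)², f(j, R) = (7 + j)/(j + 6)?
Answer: -173950759/153699754 ≈ -1.1318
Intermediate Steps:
f(j, R) = (7 + j)/(6 + j)
Q = 196/169 (Q = ((7 + 7)/(6 + 7))² = (14/13)² = 196/169 ≈ 1.1598)
Q/(-26749) + 44250/(-39100) = (196/169)/(-26749) + 44250/(-39100) = (196/169)*(-1/26749) + 44250*(-1/39100) = -196/4520581 - 885/782 = -173950759/153699754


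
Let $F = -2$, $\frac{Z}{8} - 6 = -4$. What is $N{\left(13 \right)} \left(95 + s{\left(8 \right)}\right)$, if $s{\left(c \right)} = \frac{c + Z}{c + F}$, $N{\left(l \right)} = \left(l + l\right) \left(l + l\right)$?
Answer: $66924$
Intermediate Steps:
$Z = 16$ ($Z = 48 + 8 \left(-4\right) = 48 - 32 = 16$)
$N{\left(l \right)} = 4 l^{2}$ ($N{\left(l \right)} = 2 l 2 l = 4 l^{2}$)
$s{\left(c \right)} = \frac{16 + c}{-2 + c}$ ($s{\left(c \right)} = \frac{c + 16}{c - 2} = \frac{16 + c}{-2 + c}$)
$N{\left(13 \right)} \left(95 + s{\left(8 \right)}\right) = 4 \cdot 13^{2} \left(95 + \frac{16 + 8}{-2 + 8}\right) = 4 \cdot 169 \left(95 + \frac{1}{6} \cdot 24\right) = 676 \left(95 + \frac{1}{6} \cdot 24\right) = 676 \left(95 + 4\right) = 676 \cdot 99 = 66924$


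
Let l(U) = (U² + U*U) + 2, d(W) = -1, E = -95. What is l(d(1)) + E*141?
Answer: -13391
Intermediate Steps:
l(U) = 2 + 2*U² (l(U) = (U² + U²) + 2 = 2*U² + 2 = 2 + 2*U²)
l(d(1)) + E*141 = (2 + 2*(-1)²) - 95*141 = (2 + 2*1) - 13395 = (2 + 2) - 13395 = 4 - 13395 = -13391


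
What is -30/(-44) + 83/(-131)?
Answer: 139/2882 ≈ 0.048230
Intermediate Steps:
-30/(-44) + 83/(-131) = -30*(-1/44) + 83*(-1/131) = 15/22 - 83/131 = 139/2882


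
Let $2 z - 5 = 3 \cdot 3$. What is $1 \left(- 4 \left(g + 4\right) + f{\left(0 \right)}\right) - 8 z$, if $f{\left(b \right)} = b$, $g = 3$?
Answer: $-84$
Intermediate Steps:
$z = 7$ ($z = \frac{5}{2} + \frac{3 \cdot 3}{2} = \frac{5}{2} + \frac{1}{2} \cdot 9 = \frac{5}{2} + \frac{9}{2} = 7$)
$1 \left(- 4 \left(g + 4\right) + f{\left(0 \right)}\right) - 8 z = 1 \left(- 4 \left(3 + 4\right) + 0\right) - 56 = 1 \left(\left(-4\right) 7 + 0\right) - 56 = 1 \left(-28 + 0\right) - 56 = 1 \left(-28\right) - 56 = -28 - 56 = -84$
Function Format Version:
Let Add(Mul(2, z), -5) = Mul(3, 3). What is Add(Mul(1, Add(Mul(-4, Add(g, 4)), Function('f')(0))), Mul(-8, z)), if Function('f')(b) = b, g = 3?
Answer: -84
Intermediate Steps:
z = 7 (z = Add(Rational(5, 2), Mul(Rational(1, 2), Mul(3, 3))) = Add(Rational(5, 2), Mul(Rational(1, 2), 9)) = Add(Rational(5, 2), Rational(9, 2)) = 7)
Add(Mul(1, Add(Mul(-4, Add(g, 4)), Function('f')(0))), Mul(-8, z)) = Add(Mul(1, Add(Mul(-4, Add(3, 4)), 0)), Mul(-8, 7)) = Add(Mul(1, Add(Mul(-4, 7), 0)), -56) = Add(Mul(1, Add(-28, 0)), -56) = Add(Mul(1, -28), -56) = Add(-28, -56) = -84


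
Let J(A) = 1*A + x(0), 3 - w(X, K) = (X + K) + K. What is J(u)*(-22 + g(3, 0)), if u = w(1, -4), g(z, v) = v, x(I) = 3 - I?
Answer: -286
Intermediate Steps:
w(X, K) = 3 - X - 2*K (w(X, K) = 3 - ((X + K) + K) = 3 - ((K + X) + K) = 3 - (X + 2*K) = 3 + (-X - 2*K) = 3 - X - 2*K)
u = 10 (u = 3 - 1*1 - 2*(-4) = 3 - 1 + 8 = 10)
J(A) = 3 + A (J(A) = 1*A + (3 - 1*0) = A + (3 + 0) = A + 3 = 3 + A)
J(u)*(-22 + g(3, 0)) = (3 + 10)*(-22 + 0) = 13*(-22) = -286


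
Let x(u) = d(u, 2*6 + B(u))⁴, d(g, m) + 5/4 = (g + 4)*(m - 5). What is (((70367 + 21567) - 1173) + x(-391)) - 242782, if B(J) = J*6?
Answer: 171870885184684207405270145/256 ≈ 6.7137e+23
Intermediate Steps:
B(J) = 6*J
d(g, m) = -5/4 + (-5 + m)*(4 + g) (d(g, m) = -5/4 + (g + 4)*(m - 5) = -5/4 + (4 + g)*(-5 + m) = -5/4 + (-5 + m)*(4 + g))
x(u) = (107/4 + 19*u + u*(12 + 6*u))⁴ (x(u) = (-85/4 - 5*u + 4*(2*6 + 6*u) + u*(2*6 + 6*u))⁴ = (-85/4 - 5*u + 4*(12 + 6*u) + u*(12 + 6*u))⁴ = (-85/4 - 5*u + (48 + 24*u) + u*(12 + 6*u))⁴ = (107/4 + 19*u + u*(12 + 6*u))⁴)
(((70367 + 21567) - 1173) + x(-391)) - 242782 = (((70367 + 21567) - 1173) + (107 + 24*(-391)² + 124*(-391))⁴/256) - 242782 = ((91934 - 1173) + (107 + 24*152881 - 48484)⁴/256) - 242782 = (90761 + (107 + 3669144 - 48484)⁴/256) - 242782 = (90761 + (1/256)*3620767⁴) - 242782 = (90761 + (1/256)*171870885184684207444187521) - 242782 = (90761 + 171870885184684207444187521/256) - 242782 = 171870885184684207467422337/256 - 242782 = 171870885184684207405270145/256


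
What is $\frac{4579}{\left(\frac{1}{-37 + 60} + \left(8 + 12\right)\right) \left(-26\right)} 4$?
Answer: $- \frac{210634}{5993} \approx -35.147$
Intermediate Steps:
$\frac{4579}{\left(\frac{1}{-37 + 60} + \left(8 + 12\right)\right) \left(-26\right)} 4 = \frac{4579}{\left(\frac{1}{23} + 20\right) \left(-26\right)} 4 = \frac{4579}{\frac{461}{23} \left(-26\right)} 4 = \frac{4579}{- \frac{11986}{23}} \cdot 4 = 4579 \left(- \frac{23}{11986}\right) 4 = \left(- \frac{105317}{11986}\right) 4 = - \frac{210634}{5993}$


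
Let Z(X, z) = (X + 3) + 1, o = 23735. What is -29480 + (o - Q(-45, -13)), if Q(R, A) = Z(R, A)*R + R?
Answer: -7545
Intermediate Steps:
Z(X, z) = 4 + X (Z(X, z) = (3 + X) + 1 = 4 + X)
Q(R, A) = R + R*(4 + R) (Q(R, A) = (4 + R)*R + R = R*(4 + R) + R = R + R*(4 + R))
-29480 + (o - Q(-45, -13)) = -29480 + (23735 - (-45)*(5 - 45)) = -29480 + (23735 - (-45)*(-40)) = -29480 + (23735 - 1*1800) = -29480 + (23735 - 1800) = -29480 + 21935 = -7545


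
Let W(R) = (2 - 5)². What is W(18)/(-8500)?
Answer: -9/8500 ≈ -0.0010588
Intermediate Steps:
W(R) = 9 (W(R) = (-3)² = 9)
W(18)/(-8500) = 9/(-8500) = 9*(-1/8500) = -9/8500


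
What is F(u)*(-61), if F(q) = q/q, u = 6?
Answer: -61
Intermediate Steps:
F(q) = 1
F(u)*(-61) = 1*(-61) = -61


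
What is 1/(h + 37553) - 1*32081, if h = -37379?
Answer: -5582093/174 ≈ -32081.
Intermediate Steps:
1/(h + 37553) - 1*32081 = 1/(-37379 + 37553) - 1*32081 = 1/174 - 32081 = -5582093/174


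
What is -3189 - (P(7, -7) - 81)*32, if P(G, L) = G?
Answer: -821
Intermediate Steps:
-3189 - (P(7, -7) - 81)*32 = -3189 - (7 - 81)*32 = -3189 - (-74)*32 = -3189 - 1*(-2368) = -3189 + 2368 = -821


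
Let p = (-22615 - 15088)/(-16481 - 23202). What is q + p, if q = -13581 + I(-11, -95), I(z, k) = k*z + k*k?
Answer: -139289310/39683 ≈ -3510.1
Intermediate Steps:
I(z, k) = k² + k*z (I(z, k) = k*z + k² = k² + k*z)
p = 37703/39683 (p = -37703/(-39683) = -37703*(-1/39683) = 37703/39683 ≈ 0.95010)
q = -3511 (q = -13581 - 95*(-95 - 11) = -13581 - 95*(-106) = -13581 + 10070 = -3511)
q + p = -3511 + 37703/39683 = -139289310/39683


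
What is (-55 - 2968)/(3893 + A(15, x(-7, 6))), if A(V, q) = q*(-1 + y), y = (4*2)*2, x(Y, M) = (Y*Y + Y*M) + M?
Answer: -3023/4088 ≈ -0.73948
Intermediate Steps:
x(Y, M) = M + Y² + M*Y (x(Y, M) = (Y² + M*Y) + M = M + Y² + M*Y)
y = 16 (y = 8*2 = 16)
A(V, q) = 15*q (A(V, q) = q*(-1 + 16) = q*15 = 15*q)
(-55 - 2968)/(3893 + A(15, x(-7, 6))) = (-55 - 2968)/(3893 + 15*(6 + (-7)² + 6*(-7))) = -3023/(3893 + 15*(6 + 49 - 42)) = -3023/(3893 + 15*13) = -3023/(3893 + 195) = -3023/4088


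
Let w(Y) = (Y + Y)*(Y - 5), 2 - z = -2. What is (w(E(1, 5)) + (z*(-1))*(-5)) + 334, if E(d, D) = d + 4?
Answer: 354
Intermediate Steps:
E(d, D) = 4 + d
z = 4 (z = 2 - 1*(-2) = 2 + 2 = 4)
w(Y) = 2*Y*(-5 + Y) (w(Y) = (2*Y)*(-5 + Y) = 2*Y*(-5 + Y))
(w(E(1, 5)) + (z*(-1))*(-5)) + 334 = (2*(4 + 1)*(-5 + (4 + 1)) + (4*(-1))*(-5)) + 334 = (2*5*(-5 + 5) - 4*(-5)) + 334 = (2*5*0 + 20) + 334 = (0 + 20) + 334 = 20 + 334 = 354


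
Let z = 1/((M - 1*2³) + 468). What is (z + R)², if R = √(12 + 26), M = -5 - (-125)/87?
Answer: 59921603369/1576884100 + 87*√38/19855 ≈ 38.027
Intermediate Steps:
M = -310/87 (M = -5 - (-125)/87 = -5 - 1*(-125/87) = -5 + 125/87 = -310/87 ≈ -3.5632)
R = √38 ≈ 6.1644
z = 87/39710 (z = 1/((-310/87 - 1*2³) + 468) = 1/((-310/87 - 1*8) + 468) = 1/((-310/87 - 8) + 468) = 1/(-1006/87 + 468) = 1/(39710/87) = 87/39710 ≈ 0.0021909)
(z + R)² = (87/39710 + √38)²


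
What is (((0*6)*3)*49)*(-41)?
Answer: 0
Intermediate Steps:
(((0*6)*3)*49)*(-41) = ((0*3)*49)*(-41) = (0*49)*(-41) = 0*(-41) = 0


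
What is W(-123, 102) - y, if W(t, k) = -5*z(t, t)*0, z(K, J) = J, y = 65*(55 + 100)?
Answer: -10075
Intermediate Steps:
y = 10075 (y = 65*155 = 10075)
W(t, k) = 0 (W(t, k) = -5*t*0 = 0)
W(-123, 102) - y = 0 - 1*10075 = 0 - 10075 = -10075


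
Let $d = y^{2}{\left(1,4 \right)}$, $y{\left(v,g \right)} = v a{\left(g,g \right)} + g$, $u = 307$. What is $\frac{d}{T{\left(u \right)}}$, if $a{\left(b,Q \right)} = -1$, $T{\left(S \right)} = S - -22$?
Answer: $\frac{9}{329} \approx 0.027356$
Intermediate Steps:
$T{\left(S \right)} = 22 + S$ ($T{\left(S \right)} = S + 22 = 22 + S$)
$y{\left(v,g \right)} = g - v$ ($y{\left(v,g \right)} = v \left(-1\right) + g = - v + g = g - v$)
$d = 9$ ($d = \left(4 - 1\right)^{2} = 3^{2} = 9$)
$\frac{d}{T{\left(u \right)}} = \frac{9}{22 + 307} = \frac{9}{329}$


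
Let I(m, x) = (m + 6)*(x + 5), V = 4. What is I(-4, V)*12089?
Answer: 217602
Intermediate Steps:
I(m, x) = (5 + x)*(6 + m) (I(m, x) = (6 + m)*(5 + x) = (5 + x)*(6 + m))
I(-4, V)*12089 = (30 + 5*(-4) + 6*4 - 4*4)*12089 = (30 - 20 + 24 - 16)*12089 = 18*12089 = 217602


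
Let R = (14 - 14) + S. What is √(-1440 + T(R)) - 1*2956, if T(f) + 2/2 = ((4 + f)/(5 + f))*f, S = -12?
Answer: -2956 + I*√71281/7 ≈ -2956.0 + 38.141*I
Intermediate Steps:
R = -12 (R = (14 - 14) - 12 = 0 - 12 = -12)
T(f) = -1 + f*(4 + f)/(5 + f) (T(f) = -1 + ((4 + f)/(5 + f))*f = -1 + f*(4 + f)/(5 + f))
√(-1440 + T(R)) - 1*2956 = √(-1440 + (-5 + (-12)² + 3*(-12))/(5 - 12)) - 1*2956 = √(-1440 + (-5 + 144 - 36)/(-7)) - 2956 = √(-1440 - ⅐*103) - 2956 = √(-1440 - 103/7) - 2956 = √(-10183/7) - 2956 = I*√71281/7 - 2956 = -2956 + I*√71281/7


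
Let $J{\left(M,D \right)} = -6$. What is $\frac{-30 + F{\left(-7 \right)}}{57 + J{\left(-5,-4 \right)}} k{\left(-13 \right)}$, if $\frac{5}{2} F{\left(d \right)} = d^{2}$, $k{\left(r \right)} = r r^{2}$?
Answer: $\frac{114244}{255} \approx 448.02$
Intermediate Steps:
$k{\left(r \right)} = r^{3}$
$F{\left(d \right)} = \frac{2 d^{2}}{5}$
$\frac{-30 + F{\left(-7 \right)}}{57 + J{\left(-5,-4 \right)}} k{\left(-13 \right)} = \frac{-30 + \frac{2 \left(-7\right)^{2}}{5}}{57 - 6} \left(-13\right)^{3} = \frac{-30 + \frac{2}{5} \cdot 49}{51} \left(-2197\right) = \left(-30 + \frac{98}{5}\right) \frac{1}{51} \left(-2197\right) = \left(- \frac{52}{5}\right) \frac{1}{51} \left(-2197\right) = \left(- \frac{52}{255}\right) \left(-2197\right) = \frac{114244}{255}$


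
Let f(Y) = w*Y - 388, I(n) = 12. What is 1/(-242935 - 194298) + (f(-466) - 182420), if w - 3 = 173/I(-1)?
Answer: -500870076991/2623398 ≈ -1.9092e+5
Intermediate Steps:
w = 209/12 (w = 3 + 173/12 = 209/12 ≈ 17.417)
f(Y) = -388 + 209*Y/12 (f(Y) = 209*Y/12 - 388 = -388 + 209*Y/12)
1/(-242935 - 194298) + (f(-466) - 182420) = 1/(-242935 - 194298) + ((-388 + (209/12)*(-466)) - 182420) = 1/(-437233) + ((-388 - 48697/6) - 182420) = -1/437233 + (-51025/6 - 182420) = -1/437233 - 1145545/6 = -500870076991/2623398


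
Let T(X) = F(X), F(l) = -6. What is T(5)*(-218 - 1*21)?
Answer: 1434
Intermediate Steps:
T(X) = -6
T(5)*(-218 - 1*21) = -6*(-218 - 1*21) = -6*(-218 - 21) = -6*(-239) = 1434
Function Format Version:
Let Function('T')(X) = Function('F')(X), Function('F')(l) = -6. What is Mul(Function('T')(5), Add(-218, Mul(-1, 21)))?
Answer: 1434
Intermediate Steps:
Function('T')(X) = -6
Mul(Function('T')(5), Add(-218, Mul(-1, 21))) = Mul(-6, Add(-218, Mul(-1, 21))) = Mul(-6, Add(-218, -21)) = Mul(-6, -239) = 1434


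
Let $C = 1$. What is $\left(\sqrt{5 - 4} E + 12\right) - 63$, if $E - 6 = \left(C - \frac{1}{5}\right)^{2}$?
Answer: $- \frac{1109}{25} \approx -44.36$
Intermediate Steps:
$E = \frac{166}{25}$ ($E = 6 + \left(1 - \frac{1}{5}\right)^{2} = 6 + \left(\frac{4}{5}\right)^{2} = 6 + \frac{16}{25} = \frac{166}{25} \approx 6.64$)
$\left(\sqrt{5 - 4} E + 12\right) - 63 = \left(\sqrt{5 - 4} \cdot \frac{166}{25} + 12\right) - 63 = \left(\sqrt{1} \cdot \frac{166}{25} + 12\right) - 63 = \left(1 \cdot \frac{166}{25} + 12\right) - 63 = \left(\frac{166}{25} + 12\right) - 63 = \frac{466}{25} - 63 = - \frac{1109}{25}$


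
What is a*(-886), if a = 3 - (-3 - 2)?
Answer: -7088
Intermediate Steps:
a = 8 (a = 3 - 1*(-5) = 3 + 5 = 8)
a*(-886) = 8*(-886) = -7088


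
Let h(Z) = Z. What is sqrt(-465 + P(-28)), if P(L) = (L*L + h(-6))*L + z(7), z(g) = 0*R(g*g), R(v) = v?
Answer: I*sqrt(22249) ≈ 149.16*I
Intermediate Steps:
z(g) = 0 (z(g) = 0*(g*g) = 0*g**2 = 0)
P(L) = L*(-6 + L**2) (P(L) = (L*L - 6)*L + 0 = (L**2 - 6)*L + 0 = (-6 + L**2)*L + 0 = L*(-6 + L**2) + 0 = L*(-6 + L**2))
sqrt(-465 + P(-28)) = sqrt(-465 - 28*(-6 + (-28)**2)) = sqrt(-465 - 28*(-6 + 784)) = sqrt(-465 - 28*778) = sqrt(-465 - 21784) = sqrt(-22249) = I*sqrt(22249)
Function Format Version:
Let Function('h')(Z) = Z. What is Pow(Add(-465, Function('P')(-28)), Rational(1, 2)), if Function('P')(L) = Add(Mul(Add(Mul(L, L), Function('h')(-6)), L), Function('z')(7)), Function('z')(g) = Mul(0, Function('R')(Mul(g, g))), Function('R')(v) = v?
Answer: Mul(I, Pow(22249, Rational(1, 2))) ≈ Mul(149.16, I)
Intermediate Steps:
Function('z')(g) = 0 (Function('z')(g) = Mul(0, Mul(g, g)) = Mul(0, Pow(g, 2)) = 0)
Function('P')(L) = Mul(L, Add(-6, Pow(L, 2))) (Function('P')(L) = Add(Mul(Add(Mul(L, L), -6), L), 0) = Add(Mul(Add(Pow(L, 2), -6), L), 0) = Add(Mul(Add(-6, Pow(L, 2)), L), 0) = Add(Mul(L, Add(-6, Pow(L, 2))), 0) = Mul(L, Add(-6, Pow(L, 2))))
Pow(Add(-465, Function('P')(-28)), Rational(1, 2)) = Pow(Add(-465, Mul(-28, Add(-6, Pow(-28, 2)))), Rational(1, 2)) = Pow(Add(-465, Mul(-28, Add(-6, 784))), Rational(1, 2)) = Pow(Add(-465, Mul(-28, 778)), Rational(1, 2)) = Pow(Add(-465, -21784), Rational(1, 2)) = Pow(-22249, Rational(1, 2)) = Mul(I, Pow(22249, Rational(1, 2)))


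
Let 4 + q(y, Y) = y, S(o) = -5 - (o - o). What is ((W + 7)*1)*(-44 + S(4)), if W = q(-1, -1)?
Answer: -98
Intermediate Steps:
S(o) = -5 (S(o) = -5 - 1*0 = -5 + 0 = -5)
q(y, Y) = -4 + y
W = -5 (W = -4 - 1 = -5)
((W + 7)*1)*(-44 + S(4)) = ((-5 + 7)*1)*(-44 - 5) = (2*1)*(-49) = 2*(-49) = -98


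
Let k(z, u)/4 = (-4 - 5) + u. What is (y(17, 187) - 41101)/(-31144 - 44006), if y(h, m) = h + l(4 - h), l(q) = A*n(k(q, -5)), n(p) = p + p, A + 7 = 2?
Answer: 6754/12525 ≈ 0.53924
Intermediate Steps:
A = -5 (A = -7 + 2 = -5)
k(z, u) = -36 + 4*u (k(z, u) = 4*((-4 - 5) + u) = 4*(-9 + u) = -36 + 4*u)
n(p) = 2*p
l(q) = 560 (l(q) = -10*(-36 + 4*(-5)) = -10*(-36 - 20) = -10*(-56) = -5*(-112) = 560)
y(h, m) = 560 + h (y(h, m) = h + 560 = 560 + h)
(y(17, 187) - 41101)/(-31144 - 44006) = ((560 + 17) - 41101)/(-31144 - 44006) = (577 - 41101)/(-75150) = -40524*(-1/75150) = 6754/12525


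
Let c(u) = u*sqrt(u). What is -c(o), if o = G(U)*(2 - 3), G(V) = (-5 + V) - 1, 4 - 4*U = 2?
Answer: -11*sqrt(22)/4 ≈ -12.899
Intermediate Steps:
U = 1/2 (U = 1 - 1/4*2 = 1 - 1/2 = 1/2 ≈ 0.50000)
G(V) = -6 + V
o = 11/2 (o = (-6 + 1/2)*(2 - 3) = -11/2*(-1) = 11/2 ≈ 5.5000)
c(u) = u**(3/2)
-c(o) = -(11/2)**(3/2) = -11*sqrt(22)/4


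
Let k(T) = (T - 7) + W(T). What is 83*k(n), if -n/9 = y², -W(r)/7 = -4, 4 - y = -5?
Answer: -58764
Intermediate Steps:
y = 9 (y = 4 - 1*(-5) = 4 + 5 = 9)
W(r) = 28 (W(r) = -7*(-4) = 28)
n = -729 (n = -9*9² = -9*81 = -729)
k(T) = 21 + T (k(T) = (T - 7) + 28 = (-7 + T) + 28 = 21 + T)
83*k(n) = 83*(21 - 729) = 83*(-708) = -58764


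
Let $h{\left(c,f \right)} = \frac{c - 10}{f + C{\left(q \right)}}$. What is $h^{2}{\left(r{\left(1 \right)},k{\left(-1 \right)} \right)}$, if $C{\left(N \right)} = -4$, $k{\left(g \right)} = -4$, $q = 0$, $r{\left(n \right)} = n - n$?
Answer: $\frac{25}{16} \approx 1.5625$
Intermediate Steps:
$r{\left(n \right)} = 0$
$h{\left(c,f \right)} = \frac{-10 + c}{-4 + f}$ ($h{\left(c,f \right)} = \frac{c - 10}{f - 4} = \frac{-10 + c}{-4 + f}$)
$h^{2}{\left(r{\left(1 \right)},k{\left(-1 \right)} \right)} = \left(\frac{-10 + 0}{-4 - 4}\right)^{2} = \left(\frac{1}{-8} \left(-10\right)\right)^{2} = \left(\left(- \frac{1}{8}\right) \left(-10\right)\right)^{2} = \left(\frac{5}{4}\right)^{2} = \frac{25}{16}$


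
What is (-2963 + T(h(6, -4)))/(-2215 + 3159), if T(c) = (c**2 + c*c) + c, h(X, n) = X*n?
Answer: -1835/944 ≈ -1.9439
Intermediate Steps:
T(c) = c + 2*c**2 (T(c) = (c**2 + c**2) + c = 2*c**2 + c = c + 2*c**2)
(-2963 + T(h(6, -4)))/(-2215 + 3159) = (-2963 + (6*(-4))*(1 + 2*(6*(-4))))/(-2215 + 3159) = (-2963 - 24*(1 + 2*(-24)))/944 = (-2963 - 24*(1 - 48))*(1/944) = (-2963 - 24*(-47))*(1/944) = (-2963 + 1128)*(1/944) = -1835*1/944 = -1835/944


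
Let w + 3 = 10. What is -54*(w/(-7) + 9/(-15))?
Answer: 432/5 ≈ 86.400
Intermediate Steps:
w = 7 (w = -3 + 10 = 7)
-54*(w/(-7) + 9/(-15)) = -54*(7/(-7) + 9/(-15)) = -54*(7*(-⅐) + 9*(-1/15)) = -54*(-1 - ⅗) = -54*(-8/5) = 432/5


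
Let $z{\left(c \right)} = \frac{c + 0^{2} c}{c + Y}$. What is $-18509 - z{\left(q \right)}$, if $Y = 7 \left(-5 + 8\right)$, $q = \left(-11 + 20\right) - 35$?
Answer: $- \frac{92571}{5} \approx -18514.0$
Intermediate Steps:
$q = -26$ ($q = 9 - 35 = -26$)
$Y = 21$ ($Y = 7 \cdot 3 = 21$)
$z{\left(c \right)} = \frac{c}{21 + c}$ ($z{\left(c \right)} = \frac{c + 0^{2} c}{c + 21} = \frac{c + 0 c}{21 + c} = \frac{c + 0}{21 + c} = \frac{c}{21 + c}$)
$-18509 - z{\left(q \right)} = -18509 - - \frac{26}{21 - 26} = -18509 - - \frac{26}{-5} = -18509 - \left(-26\right) \left(- \frac{1}{5}\right) = -18509 - \frac{26}{5} = - \frac{92571}{5}$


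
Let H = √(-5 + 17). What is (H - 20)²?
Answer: 412 - 80*√3 ≈ 273.44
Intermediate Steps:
H = 2*√3 (H = √12 = 2*√3 ≈ 3.4641)
(H - 20)² = (2*√3 - 20)² = (-20 + 2*√3)²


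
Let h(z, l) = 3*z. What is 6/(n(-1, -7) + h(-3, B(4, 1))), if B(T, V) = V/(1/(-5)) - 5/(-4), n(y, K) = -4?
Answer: -6/13 ≈ -0.46154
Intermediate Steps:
B(T, V) = 5/4 - 5*V (B(T, V) = V/(-1/5) - 5*(-1/4) = V*(-5) + 5/4 = -5*V + 5/4 = 5/4 - 5*V)
6/(n(-1, -7) + h(-3, B(4, 1))) = 6/(-4 + 3*(-3)) = 6/(-4 - 9) = 6/(-13) = -1/13*6 = -6/13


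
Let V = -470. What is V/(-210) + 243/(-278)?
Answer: 7963/5838 ≈ 1.3640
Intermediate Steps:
V/(-210) + 243/(-278) = -470/(-210) + 243/(-278) = -470*(-1/210) + 243*(-1/278) = 47/21 - 243/278 = 7963/5838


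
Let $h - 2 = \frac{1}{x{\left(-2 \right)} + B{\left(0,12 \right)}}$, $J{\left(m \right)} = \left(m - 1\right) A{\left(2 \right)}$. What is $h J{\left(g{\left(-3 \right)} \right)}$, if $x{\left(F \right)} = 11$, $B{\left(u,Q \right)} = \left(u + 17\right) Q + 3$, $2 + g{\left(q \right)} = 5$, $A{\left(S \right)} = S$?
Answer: $\frac{874}{109} \approx 8.0183$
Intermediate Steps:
$g{\left(q \right)} = 3$ ($g{\left(q \right)} = -2 + 5 = 3$)
$J{\left(m \right)} = -2 + 2 m$ ($J{\left(m \right)} = \left(m - 1\right) 2 = \left(-1 + m\right) 2 = -2 + 2 m$)
$B{\left(u,Q \right)} = 3 + Q \left(17 + u\right)$ ($B{\left(u,Q \right)} = \left(17 + u\right) Q + 3 = Q \left(17 + u\right) + 3 = 3 + Q \left(17 + u\right)$)
$h = \frac{437}{218}$ ($h = 2 + \frac{1}{11 + \left(3 + 17 \cdot 12 + 12 \cdot 0\right)} = 2 + \frac{1}{11 + \left(3 + 204 + 0\right)} = 2 + \frac{1}{11 + 207} = 2 + \frac{1}{218} = \frac{437}{218} \approx 2.0046$)
$h J{\left(g{\left(-3 \right)} \right)} = \frac{437 \left(-2 + 2 \cdot 3\right)}{218} = \frac{437 \left(-2 + 6\right)}{218} = \frac{437}{218} \cdot 4 = \frac{874}{109}$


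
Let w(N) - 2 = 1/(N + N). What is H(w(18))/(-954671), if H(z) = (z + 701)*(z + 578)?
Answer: -528477229/1237253616 ≈ -0.42714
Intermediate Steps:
w(N) = 2 + 1/(2*N) (w(N) = 2 + 1/(N + N) = 2 + 1/(2*N))
H(z) = (578 + z)*(701 + z) (H(z) = (701 + z)*(578 + z) = (578 + z)*(701 + z))
H(w(18))/(-954671) = (405178 + (2 + (½)/18)² + 1279*(2 + (½)/18))/(-954671) = (405178 + (2 + (½)*(1/18))² + 1279*(2 + (½)*(1/18)))*(-1/954671) = (405178 + (2 + 1/36)² + 1279*(2 + 1/36))*(-1/954671) = (405178 + (73/36)² + 1279*(73/36))*(-1/954671) = (405178 + 5329/1296 + 93367/36)*(-1/954671) = (528477229/1296)*(-1/954671) = -528477229/1237253616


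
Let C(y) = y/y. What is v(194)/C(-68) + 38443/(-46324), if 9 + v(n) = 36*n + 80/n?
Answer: 847021197/121444 ≈ 6974.6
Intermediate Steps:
v(n) = -9 + 36*n + 80/n (v(n) = -9 + (36*n + 80/n) = -9 + 36*n + 80/n)
C(y) = 1
v(194)/C(-68) + 38443/(-46324) = (-9 + 36*194 + 80/194)/1 + 38443/(-46324) = (-9 + 6984 + 80*(1/194))*1 + 38443*(-1/46324) = (-9 + 6984 + 40/97)*1 - 1039/1252 = (676615/97)*1 - 1039/1252 = 676615/97 - 1039/1252 = 847021197/121444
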